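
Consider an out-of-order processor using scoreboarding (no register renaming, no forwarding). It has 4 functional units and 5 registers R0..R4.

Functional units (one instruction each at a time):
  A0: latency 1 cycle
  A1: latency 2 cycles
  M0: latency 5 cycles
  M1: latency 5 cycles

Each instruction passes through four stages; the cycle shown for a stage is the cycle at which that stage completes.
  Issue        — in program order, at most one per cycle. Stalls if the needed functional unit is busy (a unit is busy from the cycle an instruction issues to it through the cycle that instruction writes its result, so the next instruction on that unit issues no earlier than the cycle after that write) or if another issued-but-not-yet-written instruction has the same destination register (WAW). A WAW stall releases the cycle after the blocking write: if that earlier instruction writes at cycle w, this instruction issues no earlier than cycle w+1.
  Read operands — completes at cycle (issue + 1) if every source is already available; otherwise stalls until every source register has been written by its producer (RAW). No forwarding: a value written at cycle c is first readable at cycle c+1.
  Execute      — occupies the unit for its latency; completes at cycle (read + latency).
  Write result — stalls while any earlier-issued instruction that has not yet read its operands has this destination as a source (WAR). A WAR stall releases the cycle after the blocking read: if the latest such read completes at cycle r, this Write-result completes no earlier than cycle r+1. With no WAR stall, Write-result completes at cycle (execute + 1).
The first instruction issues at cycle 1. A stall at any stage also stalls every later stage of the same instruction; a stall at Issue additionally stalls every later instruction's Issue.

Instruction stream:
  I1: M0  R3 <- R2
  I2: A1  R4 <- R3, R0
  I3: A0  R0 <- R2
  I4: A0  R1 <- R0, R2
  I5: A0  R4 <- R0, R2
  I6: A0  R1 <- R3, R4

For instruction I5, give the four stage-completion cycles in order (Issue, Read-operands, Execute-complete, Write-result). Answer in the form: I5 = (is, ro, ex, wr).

c1: I1 dispatched to M0
c2: I1 operands ready; I2 dispatched to A1
c3: I3 dispatched to A0
c4: I3 operands ready
c5: I3 complete
c7: I1 complete
c8: R3←I1
c9: I2 operands ready
c10: R0←I3
c11: I2 complete; I4 dispatched to A0
c12: R4←I2; I4 operands ready
c13: I4 complete
c14: R1←I4
c15: I5 dispatched to A0
c16: I5 operands ready
c17: I5 complete
c18: R4←I5
c19: I6 dispatched to A0
c20: I6 operands ready
c21: I6 complete
c22: R1←I6

I5 = (15, 16, 17, 18)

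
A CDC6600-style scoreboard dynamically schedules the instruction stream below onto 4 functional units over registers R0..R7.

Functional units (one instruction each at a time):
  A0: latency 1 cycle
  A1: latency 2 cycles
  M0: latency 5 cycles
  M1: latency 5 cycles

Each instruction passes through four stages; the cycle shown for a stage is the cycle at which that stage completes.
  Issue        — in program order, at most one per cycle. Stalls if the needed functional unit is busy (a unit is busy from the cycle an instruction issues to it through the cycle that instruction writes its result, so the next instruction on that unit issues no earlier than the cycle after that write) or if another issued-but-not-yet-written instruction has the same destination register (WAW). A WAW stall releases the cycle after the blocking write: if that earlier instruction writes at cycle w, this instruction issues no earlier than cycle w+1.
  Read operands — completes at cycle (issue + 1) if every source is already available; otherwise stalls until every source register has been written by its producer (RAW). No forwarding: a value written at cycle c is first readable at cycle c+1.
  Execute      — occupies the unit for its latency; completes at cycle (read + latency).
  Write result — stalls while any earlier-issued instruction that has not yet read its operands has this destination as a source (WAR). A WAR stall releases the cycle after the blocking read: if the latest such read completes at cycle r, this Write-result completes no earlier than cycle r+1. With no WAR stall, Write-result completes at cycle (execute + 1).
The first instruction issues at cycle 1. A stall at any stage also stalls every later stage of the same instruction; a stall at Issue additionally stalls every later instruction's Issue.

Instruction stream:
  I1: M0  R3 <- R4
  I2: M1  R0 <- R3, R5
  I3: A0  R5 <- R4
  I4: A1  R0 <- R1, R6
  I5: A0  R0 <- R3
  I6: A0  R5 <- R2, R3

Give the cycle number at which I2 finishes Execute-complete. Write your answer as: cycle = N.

1) issue 1, read 2, done 7, write 8
2) issue 2, read 9, done 14, write 15  <RAW R3: wait I1 write@8>
3) issue 3, read 4, done 5, write 10  <WAR R5: wait I2 read@9>
4) issue 16, read 17, done 19, write 20  <WAW R0: wait I2 write@15>
5) issue 21, read 22, done 23, write 24  <WAW R0: wait I4 write@20>
6) issue 25, read 26, done 27, write 28  <struct: A0 busy until I5 writes@24>

cycle = 14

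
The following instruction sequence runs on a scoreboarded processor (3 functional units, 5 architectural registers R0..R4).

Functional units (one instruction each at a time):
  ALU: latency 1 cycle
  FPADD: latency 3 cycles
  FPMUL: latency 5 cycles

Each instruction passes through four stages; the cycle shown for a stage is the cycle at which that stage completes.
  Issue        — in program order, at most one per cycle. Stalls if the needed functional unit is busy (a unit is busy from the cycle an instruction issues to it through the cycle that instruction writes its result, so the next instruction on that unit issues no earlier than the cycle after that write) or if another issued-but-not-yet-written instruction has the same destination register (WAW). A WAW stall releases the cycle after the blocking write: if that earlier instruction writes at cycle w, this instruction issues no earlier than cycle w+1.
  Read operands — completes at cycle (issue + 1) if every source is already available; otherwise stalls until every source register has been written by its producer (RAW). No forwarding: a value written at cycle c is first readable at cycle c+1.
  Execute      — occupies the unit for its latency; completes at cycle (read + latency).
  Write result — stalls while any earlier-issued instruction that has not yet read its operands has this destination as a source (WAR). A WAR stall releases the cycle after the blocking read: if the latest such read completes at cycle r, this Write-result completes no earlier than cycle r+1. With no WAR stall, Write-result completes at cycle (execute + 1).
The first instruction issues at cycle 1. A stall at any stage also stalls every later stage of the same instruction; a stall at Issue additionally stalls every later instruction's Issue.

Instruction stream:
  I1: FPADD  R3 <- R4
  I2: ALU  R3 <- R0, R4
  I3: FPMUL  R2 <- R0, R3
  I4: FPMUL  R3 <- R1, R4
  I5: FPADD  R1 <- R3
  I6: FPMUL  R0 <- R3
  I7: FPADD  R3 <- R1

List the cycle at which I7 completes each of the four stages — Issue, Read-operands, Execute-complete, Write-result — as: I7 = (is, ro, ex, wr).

c1: I1→FPADD
c2: I1 RO
c5: I1 EX
c6: I1 WR R3
c7: I2→ALU
c8: I2 RO; I3→FPMUL
c9: I2 EX
c10: I2 WR R3
c11: I3 RO
c16: I3 EX
c17: I3 WR R2
c18: I4→FPMUL
c19: I4 RO; I5→FPADD
c24: I4 EX
c25: I4 WR R3
c26: I5 RO; I6→FPMUL
c27: I6 RO
c29: I5 EX
c30: I5 WR R1
c31: I7→FPADD
c32: I6 EX; I7 RO
c33: I6 WR R0
c35: I7 EX
c36: I7 WR R3

I7 = (31, 32, 35, 36)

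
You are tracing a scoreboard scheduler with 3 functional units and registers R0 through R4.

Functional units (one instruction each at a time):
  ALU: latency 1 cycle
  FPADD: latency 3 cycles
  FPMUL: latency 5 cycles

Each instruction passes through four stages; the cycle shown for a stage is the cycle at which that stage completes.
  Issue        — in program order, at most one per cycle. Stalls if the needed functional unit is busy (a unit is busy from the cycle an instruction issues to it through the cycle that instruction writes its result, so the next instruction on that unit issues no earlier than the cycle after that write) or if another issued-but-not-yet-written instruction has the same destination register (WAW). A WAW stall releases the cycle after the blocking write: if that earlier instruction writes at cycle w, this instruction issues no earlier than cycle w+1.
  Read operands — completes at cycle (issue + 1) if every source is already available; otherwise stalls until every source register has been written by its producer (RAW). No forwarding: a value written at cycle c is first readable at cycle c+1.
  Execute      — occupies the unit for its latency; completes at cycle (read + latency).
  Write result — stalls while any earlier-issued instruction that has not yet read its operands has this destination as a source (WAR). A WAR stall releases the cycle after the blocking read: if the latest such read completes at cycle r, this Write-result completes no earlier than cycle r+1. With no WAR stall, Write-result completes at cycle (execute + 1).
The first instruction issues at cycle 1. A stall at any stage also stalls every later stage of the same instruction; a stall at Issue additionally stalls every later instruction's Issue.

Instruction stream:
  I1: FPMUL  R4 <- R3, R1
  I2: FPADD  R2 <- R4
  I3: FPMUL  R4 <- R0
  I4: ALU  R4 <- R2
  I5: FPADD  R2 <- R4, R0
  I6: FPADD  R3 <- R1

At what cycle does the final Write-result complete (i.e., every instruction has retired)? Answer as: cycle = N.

c1: issue I1 (FPMUL)
c2: I1 read-ops; issue I2 (FPADD)
c7: I1 finished on FPMUL
c8: I1→R4
c9: I2 read-ops; issue I3 (FPMUL)
c10: I3 read-ops
c12: I2 finished on FPADD
c13: I2→R2
c15: I3 finished on FPMUL
c16: I3→R4
c17: issue I4 (ALU)
c18: I4 read-ops; issue I5 (FPADD)
c19: I4 finished on ALU
c20: I4→R4
c21: I5 read-ops
c24: I5 finished on FPADD
c25: I5→R2
c26: issue I6 (FPADD)
c27: I6 read-ops
c30: I6 finished on FPADD
c31: I6→R3

cycle = 31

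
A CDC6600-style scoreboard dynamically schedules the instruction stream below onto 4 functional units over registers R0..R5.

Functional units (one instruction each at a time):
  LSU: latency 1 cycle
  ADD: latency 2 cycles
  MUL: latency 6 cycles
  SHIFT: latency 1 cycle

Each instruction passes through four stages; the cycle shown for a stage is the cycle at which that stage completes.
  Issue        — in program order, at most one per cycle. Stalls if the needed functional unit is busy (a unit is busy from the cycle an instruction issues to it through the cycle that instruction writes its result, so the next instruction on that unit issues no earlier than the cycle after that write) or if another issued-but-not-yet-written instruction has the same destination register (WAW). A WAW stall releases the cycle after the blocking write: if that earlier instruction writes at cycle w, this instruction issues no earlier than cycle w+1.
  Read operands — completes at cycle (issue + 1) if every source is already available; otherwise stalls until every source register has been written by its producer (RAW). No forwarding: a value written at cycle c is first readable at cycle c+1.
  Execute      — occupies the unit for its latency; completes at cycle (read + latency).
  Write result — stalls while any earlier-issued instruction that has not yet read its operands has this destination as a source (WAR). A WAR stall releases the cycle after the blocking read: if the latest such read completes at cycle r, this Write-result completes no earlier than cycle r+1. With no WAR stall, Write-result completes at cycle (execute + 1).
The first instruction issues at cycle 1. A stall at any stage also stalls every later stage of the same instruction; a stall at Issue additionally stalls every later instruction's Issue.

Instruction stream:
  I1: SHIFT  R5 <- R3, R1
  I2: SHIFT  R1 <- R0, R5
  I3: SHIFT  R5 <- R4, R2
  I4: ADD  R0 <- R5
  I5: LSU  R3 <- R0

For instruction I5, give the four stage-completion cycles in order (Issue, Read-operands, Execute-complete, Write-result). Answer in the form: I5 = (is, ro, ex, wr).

I5 = (11, 17, 18, 19)

1) issue 1, read 2, done 3, write 4
2) issue 5, read 6, done 7, write 8  <struct: SHIFT busy until I1 writes@4>
3) issue 9, read 10, done 11, write 12  <struct: SHIFT busy until I2 writes@8>
4) issue 10, read 13, done 15, write 16  <RAW R5: wait I3 write@12>
5) issue 11, read 17, done 18, write 19  <RAW R0: wait I4 write@16>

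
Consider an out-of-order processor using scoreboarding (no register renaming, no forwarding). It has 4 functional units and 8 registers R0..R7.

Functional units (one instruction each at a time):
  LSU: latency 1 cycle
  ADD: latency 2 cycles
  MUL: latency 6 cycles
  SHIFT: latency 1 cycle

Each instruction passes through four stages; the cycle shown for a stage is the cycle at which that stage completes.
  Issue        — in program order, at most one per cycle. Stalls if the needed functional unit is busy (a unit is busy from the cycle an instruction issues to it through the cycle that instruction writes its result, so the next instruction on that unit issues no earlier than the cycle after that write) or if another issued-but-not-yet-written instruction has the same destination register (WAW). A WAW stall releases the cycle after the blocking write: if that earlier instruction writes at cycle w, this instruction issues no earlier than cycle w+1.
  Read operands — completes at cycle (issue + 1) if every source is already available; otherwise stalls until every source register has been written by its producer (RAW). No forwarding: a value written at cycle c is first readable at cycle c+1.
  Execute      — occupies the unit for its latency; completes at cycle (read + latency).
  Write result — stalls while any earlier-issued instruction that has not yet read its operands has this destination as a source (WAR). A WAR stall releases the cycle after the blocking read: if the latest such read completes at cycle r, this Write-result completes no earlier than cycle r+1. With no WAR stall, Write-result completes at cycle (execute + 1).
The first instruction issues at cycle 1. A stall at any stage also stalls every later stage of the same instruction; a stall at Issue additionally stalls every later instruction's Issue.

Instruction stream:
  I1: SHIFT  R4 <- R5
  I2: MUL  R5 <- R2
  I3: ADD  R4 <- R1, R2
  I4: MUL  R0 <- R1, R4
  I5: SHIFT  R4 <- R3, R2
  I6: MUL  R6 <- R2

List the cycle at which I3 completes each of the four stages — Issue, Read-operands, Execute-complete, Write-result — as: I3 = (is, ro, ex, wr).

I1 -> (1, 2, 3, 4)
I2 -> (2, 3, 9, 10)
I3 -> (5, 6, 8, 9)  // WAW R4: wait I1 write@4
I4 -> (11, 12, 18, 19)  // struct: MUL busy until I2 writes@10
I5 -> (12, 13, 14, 15)
I6 -> (20, 21, 27, 28)  // struct: MUL busy until I4 writes@19

I3 = (5, 6, 8, 9)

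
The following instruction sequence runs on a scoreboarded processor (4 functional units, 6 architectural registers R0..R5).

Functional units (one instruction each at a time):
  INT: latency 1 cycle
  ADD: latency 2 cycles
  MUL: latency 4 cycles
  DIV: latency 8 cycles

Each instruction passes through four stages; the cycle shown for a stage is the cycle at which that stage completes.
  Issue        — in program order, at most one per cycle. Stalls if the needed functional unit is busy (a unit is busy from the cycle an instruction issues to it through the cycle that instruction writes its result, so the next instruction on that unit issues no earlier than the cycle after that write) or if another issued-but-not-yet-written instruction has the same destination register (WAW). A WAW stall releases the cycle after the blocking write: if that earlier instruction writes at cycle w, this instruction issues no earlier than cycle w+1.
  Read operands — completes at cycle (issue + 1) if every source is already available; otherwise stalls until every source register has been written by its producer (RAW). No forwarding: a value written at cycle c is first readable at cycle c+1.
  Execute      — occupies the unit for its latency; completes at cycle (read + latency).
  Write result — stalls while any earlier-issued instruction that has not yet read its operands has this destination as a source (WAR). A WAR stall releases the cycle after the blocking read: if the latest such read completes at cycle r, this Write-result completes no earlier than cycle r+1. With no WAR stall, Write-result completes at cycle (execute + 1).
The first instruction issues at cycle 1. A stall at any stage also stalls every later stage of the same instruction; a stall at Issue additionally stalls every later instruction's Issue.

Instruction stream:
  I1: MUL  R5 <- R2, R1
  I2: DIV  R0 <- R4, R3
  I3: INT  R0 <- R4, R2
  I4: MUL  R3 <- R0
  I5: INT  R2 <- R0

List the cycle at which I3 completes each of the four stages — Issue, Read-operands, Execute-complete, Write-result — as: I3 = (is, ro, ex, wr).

I1: IS=1 RO=2 EX=6 WR=7
I2: IS=2 RO=3 EX=11 WR=12
I3: IS=13 RO=14 EX=15 WR=16  [WAW R0: wait I2 write@12]
I4: IS=14 RO=17 EX=21 WR=22  [RAW R0: wait I3 write@16]
I5: IS=17 RO=18 EX=19 WR=20  [struct: INT busy until I3 writes@16]

I3 = (13, 14, 15, 16)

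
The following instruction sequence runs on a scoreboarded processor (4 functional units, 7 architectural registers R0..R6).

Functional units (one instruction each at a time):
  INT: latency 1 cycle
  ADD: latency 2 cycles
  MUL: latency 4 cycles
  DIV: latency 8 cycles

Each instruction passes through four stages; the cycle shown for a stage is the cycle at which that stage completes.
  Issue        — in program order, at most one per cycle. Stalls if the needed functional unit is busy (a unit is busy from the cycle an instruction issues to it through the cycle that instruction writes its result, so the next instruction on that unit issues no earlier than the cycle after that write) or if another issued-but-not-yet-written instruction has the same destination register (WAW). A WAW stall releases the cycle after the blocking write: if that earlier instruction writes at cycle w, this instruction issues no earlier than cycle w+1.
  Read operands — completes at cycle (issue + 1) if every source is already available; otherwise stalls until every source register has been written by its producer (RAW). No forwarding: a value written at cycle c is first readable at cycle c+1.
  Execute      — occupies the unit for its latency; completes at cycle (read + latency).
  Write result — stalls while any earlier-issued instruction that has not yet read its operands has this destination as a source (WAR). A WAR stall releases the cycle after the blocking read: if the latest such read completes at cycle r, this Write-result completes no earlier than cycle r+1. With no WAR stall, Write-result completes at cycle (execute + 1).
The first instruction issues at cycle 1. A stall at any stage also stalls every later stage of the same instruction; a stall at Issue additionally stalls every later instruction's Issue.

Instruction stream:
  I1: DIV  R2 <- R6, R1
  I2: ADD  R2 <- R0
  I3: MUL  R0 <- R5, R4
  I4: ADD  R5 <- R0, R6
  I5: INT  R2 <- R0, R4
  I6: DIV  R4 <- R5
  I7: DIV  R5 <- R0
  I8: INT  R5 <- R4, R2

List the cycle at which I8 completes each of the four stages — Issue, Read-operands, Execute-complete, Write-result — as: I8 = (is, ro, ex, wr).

1) issue 1, read 2, done 10, write 11
2) issue 12, read 13, done 15, write 16  <WAW R2: wait I1 write@11>
3) issue 13, read 14, done 18, write 19
4) issue 17, read 20, done 22, write 23  <struct: ADD busy until I2 writes@16 / RAW R0: wait I3 write@19>
5) issue 18, read 20, done 21, write 22  <RAW R0: wait I3 write@19>
6) issue 19, read 24, done 32, write 33  <RAW R5: wait I4 write@23>
7) issue 34, read 35, done 43, write 44  <struct: DIV busy until I6 writes@33>
8) issue 45, read 46, done 47, write 48  <WAW R5: wait I7 write@44>

I8 = (45, 46, 47, 48)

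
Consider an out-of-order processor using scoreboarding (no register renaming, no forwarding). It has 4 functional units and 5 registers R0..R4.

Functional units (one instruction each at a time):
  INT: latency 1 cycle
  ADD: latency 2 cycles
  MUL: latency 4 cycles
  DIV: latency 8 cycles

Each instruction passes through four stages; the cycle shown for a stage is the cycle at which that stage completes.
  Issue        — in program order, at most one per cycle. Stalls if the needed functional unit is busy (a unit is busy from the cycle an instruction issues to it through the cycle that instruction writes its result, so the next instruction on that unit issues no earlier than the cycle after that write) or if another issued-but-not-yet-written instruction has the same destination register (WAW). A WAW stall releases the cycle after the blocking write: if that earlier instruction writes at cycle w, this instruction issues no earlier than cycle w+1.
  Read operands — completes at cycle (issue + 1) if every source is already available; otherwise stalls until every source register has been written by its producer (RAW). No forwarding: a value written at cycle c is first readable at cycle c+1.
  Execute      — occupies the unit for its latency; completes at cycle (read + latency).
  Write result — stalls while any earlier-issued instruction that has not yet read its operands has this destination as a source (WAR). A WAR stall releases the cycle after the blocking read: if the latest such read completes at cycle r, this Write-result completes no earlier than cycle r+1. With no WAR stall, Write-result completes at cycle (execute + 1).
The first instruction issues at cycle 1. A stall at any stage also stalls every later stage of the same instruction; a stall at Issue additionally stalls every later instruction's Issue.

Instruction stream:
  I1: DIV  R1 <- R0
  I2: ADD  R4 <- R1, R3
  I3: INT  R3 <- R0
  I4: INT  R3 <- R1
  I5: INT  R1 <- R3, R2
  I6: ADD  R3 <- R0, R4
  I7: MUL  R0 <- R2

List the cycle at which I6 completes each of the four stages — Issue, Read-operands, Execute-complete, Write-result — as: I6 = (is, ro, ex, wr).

I6 = (19, 20, 22, 23)

t=1  I1 dispatched to DIV
t=2  I1 operands ready · I2 dispatched to ADD
t=3  I3 dispatched to INT
t=4  I3 operands ready
t=5  I3 complete
t=10  I1 complete
t=11  R1←I1
t=12  I2 operands ready
t=13  R3←I3
t=14  I2 complete · I4 dispatched to INT
t=15  R4←I2 · I4 operands ready
t=16  I4 complete
t=17  R3←I4
t=18  I5 dispatched to INT
t=19  I5 operands ready · I6 dispatched to ADD
t=20  I5 complete · I6 operands ready · I7 dispatched to MUL
t=21  R1←I5 · I7 operands ready
t=22  I6 complete
t=23  R3←I6
t=25  I7 complete
t=26  R0←I7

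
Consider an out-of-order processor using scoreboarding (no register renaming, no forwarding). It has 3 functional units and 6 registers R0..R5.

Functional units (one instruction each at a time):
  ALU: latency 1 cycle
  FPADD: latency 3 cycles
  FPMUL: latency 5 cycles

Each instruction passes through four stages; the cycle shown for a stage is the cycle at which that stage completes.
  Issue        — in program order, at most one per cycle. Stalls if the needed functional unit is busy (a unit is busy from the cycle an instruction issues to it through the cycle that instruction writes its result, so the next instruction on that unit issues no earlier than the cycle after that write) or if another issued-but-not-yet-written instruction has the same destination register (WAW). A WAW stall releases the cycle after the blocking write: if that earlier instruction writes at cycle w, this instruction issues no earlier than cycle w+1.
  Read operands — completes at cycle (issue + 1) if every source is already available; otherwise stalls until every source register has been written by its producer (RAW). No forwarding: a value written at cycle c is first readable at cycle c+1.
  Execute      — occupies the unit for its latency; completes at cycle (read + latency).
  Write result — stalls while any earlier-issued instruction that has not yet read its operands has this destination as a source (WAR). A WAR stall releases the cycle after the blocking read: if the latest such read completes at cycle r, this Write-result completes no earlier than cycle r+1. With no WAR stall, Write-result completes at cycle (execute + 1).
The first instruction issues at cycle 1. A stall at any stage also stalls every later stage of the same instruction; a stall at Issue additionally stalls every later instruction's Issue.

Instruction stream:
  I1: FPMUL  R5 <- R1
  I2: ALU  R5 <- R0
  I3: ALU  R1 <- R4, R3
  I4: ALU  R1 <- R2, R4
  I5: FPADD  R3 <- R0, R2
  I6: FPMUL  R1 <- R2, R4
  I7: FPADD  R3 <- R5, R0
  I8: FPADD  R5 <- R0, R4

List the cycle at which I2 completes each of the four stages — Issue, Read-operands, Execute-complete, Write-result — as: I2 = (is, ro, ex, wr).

I1 -> (1, 2, 7, 8)
I2 -> (9, 10, 11, 12)  // WAW R5: wait I1 write@8
I3 -> (13, 14, 15, 16)  // struct: ALU busy until I2 writes@12
I4 -> (17, 18, 19, 20)  // struct: ALU busy until I3 writes@16
I5 -> (18, 19, 22, 23)
I6 -> (21, 22, 27, 28)  // WAW R1: wait I4 write@20
I7 -> (24, 25, 28, 29)  // struct: FPADD busy until I5 writes@23
I8 -> (30, 31, 34, 35)  // struct: FPADD busy until I7 writes@29

I2 = (9, 10, 11, 12)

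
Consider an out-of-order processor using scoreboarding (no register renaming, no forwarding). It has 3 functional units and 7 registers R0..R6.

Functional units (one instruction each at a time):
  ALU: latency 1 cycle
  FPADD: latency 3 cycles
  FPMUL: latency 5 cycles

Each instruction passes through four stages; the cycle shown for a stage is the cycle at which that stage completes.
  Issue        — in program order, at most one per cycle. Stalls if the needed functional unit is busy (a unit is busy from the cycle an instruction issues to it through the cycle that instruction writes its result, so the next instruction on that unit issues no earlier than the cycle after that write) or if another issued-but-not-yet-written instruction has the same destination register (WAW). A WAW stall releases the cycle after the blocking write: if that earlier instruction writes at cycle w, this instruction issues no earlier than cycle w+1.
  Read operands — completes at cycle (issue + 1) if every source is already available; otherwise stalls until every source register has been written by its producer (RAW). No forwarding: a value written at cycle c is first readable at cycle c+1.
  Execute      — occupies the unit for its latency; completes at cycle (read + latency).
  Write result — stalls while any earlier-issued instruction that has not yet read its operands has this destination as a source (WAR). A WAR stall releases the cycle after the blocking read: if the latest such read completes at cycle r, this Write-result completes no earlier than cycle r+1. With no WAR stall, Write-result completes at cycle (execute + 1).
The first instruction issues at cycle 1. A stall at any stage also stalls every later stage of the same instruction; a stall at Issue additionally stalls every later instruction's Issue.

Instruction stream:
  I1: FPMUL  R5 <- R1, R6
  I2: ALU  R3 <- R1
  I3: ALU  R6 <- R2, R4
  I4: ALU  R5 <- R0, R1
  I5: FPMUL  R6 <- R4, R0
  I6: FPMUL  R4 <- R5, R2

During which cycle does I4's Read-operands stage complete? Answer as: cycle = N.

I1: IS=1 RO=2 EX=7 WR=8
I2: IS=2 RO=3 EX=4 WR=5
I3: IS=6 RO=7 EX=8 WR=9  [struct: ALU busy until I2 writes@5]
I4: IS=10 RO=11 EX=12 WR=13  [struct: ALU busy until I3 writes@9]
I5: IS=11 RO=12 EX=17 WR=18
I6: IS=19 RO=20 EX=25 WR=26  [struct: FPMUL busy until I5 writes@18]

cycle = 11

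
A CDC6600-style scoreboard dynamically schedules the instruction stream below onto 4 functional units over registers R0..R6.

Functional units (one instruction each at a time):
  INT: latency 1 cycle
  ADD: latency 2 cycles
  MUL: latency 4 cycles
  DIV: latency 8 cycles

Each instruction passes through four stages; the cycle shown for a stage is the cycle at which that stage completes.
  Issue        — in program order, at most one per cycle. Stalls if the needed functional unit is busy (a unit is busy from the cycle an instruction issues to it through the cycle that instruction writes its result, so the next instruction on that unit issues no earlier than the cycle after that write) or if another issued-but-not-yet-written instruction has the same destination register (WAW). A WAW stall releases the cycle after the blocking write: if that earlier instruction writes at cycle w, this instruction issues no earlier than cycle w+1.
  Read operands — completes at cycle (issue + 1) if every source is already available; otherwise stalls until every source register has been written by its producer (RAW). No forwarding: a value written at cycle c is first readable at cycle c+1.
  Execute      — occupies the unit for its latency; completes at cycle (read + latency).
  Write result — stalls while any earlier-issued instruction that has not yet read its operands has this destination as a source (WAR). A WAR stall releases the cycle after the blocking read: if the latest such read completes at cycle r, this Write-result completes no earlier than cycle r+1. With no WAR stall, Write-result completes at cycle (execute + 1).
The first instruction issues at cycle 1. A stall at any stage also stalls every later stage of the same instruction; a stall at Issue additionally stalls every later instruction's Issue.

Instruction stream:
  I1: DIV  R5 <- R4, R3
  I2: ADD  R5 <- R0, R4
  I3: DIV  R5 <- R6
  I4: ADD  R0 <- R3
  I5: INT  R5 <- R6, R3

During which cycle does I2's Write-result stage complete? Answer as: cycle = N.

I1: IS=1 RO=2 EX=10 WR=11
I2: IS=12 RO=13 EX=15 WR=16  [WAW R5: wait I1 write@11]
I3: IS=17 RO=18 EX=26 WR=27  [WAW R5: wait I2 write@16]
I4: IS=18 RO=19 EX=21 WR=22
I5: IS=28 RO=29 EX=30 WR=31  [WAW R5: wait I3 write@27]

cycle = 16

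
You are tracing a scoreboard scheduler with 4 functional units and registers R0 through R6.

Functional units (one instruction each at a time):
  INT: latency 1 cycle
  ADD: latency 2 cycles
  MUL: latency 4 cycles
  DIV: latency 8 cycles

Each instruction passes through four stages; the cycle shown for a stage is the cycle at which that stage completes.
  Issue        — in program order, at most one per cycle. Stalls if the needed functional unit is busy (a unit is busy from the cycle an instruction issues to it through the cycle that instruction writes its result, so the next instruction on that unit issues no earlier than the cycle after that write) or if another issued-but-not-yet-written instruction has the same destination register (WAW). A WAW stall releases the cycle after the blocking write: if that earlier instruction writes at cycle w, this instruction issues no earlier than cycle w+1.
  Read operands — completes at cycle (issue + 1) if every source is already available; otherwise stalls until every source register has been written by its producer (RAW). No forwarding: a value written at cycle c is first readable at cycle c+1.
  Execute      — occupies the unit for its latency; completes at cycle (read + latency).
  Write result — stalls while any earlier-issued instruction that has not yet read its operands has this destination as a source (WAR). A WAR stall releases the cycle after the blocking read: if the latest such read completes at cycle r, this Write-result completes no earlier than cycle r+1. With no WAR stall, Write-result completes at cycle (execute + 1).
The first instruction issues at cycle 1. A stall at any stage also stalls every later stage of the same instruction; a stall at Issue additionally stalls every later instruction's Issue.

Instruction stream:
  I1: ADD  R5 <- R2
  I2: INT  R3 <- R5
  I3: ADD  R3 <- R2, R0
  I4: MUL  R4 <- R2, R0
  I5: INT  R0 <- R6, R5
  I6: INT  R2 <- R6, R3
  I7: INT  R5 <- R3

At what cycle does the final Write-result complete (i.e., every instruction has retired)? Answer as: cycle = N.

t=1  I1 dispatched to ADD
t=2  I1 operands ready | I2 dispatched to INT
t=4  I1 complete
t=5  R5←I1
t=6  I2 operands ready
t=7  I2 complete
t=8  R3←I2
t=9  I3 dispatched to ADD
t=10  I3 operands ready | I4 dispatched to MUL
t=11  I4 operands ready | I5 dispatched to INT
t=12  I3 complete | I5 operands ready
t=13  R3←I3 | I5 complete
t=14  R0←I5
t=15  I4 complete | I6 dispatched to INT
t=16  R4←I4 | I6 operands ready
t=17  I6 complete
t=18  R2←I6
t=19  I7 dispatched to INT
t=20  I7 operands ready
t=21  I7 complete
t=22  R5←I7

cycle = 22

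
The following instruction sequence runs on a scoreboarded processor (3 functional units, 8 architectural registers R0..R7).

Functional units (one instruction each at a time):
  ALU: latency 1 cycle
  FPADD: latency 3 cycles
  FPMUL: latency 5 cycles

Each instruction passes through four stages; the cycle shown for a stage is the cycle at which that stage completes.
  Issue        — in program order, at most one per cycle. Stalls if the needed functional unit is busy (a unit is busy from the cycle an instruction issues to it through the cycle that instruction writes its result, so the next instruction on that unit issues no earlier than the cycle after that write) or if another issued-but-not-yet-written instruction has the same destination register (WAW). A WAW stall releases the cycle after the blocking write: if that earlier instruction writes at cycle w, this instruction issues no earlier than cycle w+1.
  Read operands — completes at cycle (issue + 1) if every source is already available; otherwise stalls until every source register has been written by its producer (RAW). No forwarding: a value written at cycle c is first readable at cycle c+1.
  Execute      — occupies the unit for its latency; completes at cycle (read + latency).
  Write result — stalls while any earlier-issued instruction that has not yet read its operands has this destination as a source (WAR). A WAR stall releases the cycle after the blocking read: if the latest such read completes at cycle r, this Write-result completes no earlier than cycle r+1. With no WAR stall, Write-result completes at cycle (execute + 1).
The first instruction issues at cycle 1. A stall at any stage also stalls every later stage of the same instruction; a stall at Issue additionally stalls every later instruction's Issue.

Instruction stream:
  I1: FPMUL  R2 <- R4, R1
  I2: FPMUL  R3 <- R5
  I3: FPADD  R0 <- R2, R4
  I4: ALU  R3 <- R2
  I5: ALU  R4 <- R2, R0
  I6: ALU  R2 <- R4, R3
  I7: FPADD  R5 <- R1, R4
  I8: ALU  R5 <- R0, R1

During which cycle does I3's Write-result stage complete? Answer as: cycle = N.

I1  is:1  ro:2  ex:7  wr:8
I2  is:9  ro:10  ex:15  wr:16  — struct: FPMUL busy until I1 writes@8
I3  is:10  ro:11  ex:14  wr:15
I4  is:17  ro:18  ex:19  wr:20  — WAW R3: wait I2 write@16
I5  is:21  ro:22  ex:23  wr:24  — struct: ALU busy until I4 writes@20
I6  is:25  ro:26  ex:27  wr:28  — struct: ALU busy until I5 writes@24
I7  is:26  ro:27  ex:30  wr:31
I8  is:32  ro:33  ex:34  wr:35  — WAW R5: wait I7 write@31

cycle = 15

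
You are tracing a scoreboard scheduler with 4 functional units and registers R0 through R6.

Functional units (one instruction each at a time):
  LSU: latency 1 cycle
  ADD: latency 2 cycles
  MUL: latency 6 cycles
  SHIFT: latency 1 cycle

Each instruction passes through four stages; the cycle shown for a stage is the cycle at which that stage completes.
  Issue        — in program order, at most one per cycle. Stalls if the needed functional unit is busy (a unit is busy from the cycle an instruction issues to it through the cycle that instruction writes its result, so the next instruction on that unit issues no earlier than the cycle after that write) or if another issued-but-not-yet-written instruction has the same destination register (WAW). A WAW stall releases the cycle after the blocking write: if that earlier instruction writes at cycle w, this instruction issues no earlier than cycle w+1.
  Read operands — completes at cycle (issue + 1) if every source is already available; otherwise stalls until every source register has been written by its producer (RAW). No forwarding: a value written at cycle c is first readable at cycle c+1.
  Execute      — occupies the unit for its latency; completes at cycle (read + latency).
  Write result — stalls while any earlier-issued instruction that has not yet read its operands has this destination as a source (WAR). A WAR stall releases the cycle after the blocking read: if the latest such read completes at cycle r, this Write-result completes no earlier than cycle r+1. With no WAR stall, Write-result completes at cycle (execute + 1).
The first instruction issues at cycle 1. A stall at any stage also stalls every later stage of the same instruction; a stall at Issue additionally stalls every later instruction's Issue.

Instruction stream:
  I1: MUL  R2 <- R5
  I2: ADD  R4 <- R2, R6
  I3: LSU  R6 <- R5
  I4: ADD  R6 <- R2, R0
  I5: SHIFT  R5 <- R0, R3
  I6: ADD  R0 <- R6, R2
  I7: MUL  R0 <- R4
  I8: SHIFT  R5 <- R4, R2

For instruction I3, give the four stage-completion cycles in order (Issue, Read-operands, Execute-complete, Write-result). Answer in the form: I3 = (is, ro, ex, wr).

[1] I1 issues→MUL
[2] I1 reads | I2 issues→ADD
[3] I3 issues→LSU
[4] I3 reads
[5] I3 exec-done
[8] I1 exec-done
[9] I1 writes R2
[10] I2 reads
[11] I3 writes R6
[12] I2 exec-done
[13] I2 writes R4
[14] I4 issues→ADD
[15] I4 reads | I5 issues→SHIFT
[16] I5 reads
[17] I4 exec-done | I5 exec-done
[18] I4 writes R6 | I5 writes R5
[19] I6 issues→ADD
[20] I6 reads
[22] I6 exec-done
[23] I6 writes R0
[24] I7 issues→MUL
[25] I7 reads | I8 issues→SHIFT
[26] I8 reads
[27] I8 exec-done
[28] I8 writes R5
[31] I7 exec-done
[32] I7 writes R0

I3 = (3, 4, 5, 11)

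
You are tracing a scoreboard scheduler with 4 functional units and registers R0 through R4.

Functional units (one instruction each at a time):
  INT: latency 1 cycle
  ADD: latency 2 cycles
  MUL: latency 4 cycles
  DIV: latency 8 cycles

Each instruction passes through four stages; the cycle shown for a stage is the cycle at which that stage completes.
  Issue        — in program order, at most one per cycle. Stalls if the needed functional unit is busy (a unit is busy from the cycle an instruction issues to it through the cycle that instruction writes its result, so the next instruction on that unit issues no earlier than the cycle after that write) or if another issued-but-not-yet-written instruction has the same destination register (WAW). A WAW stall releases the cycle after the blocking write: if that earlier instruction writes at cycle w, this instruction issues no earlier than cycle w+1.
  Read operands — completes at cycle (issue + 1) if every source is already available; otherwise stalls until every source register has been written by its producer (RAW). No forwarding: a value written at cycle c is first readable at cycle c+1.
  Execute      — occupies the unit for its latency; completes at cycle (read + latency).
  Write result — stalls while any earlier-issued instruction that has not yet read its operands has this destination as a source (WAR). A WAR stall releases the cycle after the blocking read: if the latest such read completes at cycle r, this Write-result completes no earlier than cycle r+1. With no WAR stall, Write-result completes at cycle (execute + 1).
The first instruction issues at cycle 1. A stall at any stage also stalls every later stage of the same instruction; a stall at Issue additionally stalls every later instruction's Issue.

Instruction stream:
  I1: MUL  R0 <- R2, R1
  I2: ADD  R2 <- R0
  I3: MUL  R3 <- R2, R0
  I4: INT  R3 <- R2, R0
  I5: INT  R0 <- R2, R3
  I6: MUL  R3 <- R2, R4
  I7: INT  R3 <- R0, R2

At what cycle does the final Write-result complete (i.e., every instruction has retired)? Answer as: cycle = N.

I1  is:1  ro:2  ex:6  wr:7
I2  is:2  ro:8  ex:10  wr:11  — RAW R0: wait I1 write@7
I3  is:8  ro:12  ex:16  wr:17  — struct: MUL busy until I1 writes@7, RAW R2: wait I2 write@11
I4  is:18  ro:19  ex:20  wr:21  — WAW R3: wait I3 write@17
I5  is:22  ro:23  ex:24  wr:25  — struct: INT busy until I4 writes@21
I6  is:23  ro:24  ex:28  wr:29
I7  is:30  ro:31  ex:32  wr:33  — WAW R3: wait I6 write@29

cycle = 33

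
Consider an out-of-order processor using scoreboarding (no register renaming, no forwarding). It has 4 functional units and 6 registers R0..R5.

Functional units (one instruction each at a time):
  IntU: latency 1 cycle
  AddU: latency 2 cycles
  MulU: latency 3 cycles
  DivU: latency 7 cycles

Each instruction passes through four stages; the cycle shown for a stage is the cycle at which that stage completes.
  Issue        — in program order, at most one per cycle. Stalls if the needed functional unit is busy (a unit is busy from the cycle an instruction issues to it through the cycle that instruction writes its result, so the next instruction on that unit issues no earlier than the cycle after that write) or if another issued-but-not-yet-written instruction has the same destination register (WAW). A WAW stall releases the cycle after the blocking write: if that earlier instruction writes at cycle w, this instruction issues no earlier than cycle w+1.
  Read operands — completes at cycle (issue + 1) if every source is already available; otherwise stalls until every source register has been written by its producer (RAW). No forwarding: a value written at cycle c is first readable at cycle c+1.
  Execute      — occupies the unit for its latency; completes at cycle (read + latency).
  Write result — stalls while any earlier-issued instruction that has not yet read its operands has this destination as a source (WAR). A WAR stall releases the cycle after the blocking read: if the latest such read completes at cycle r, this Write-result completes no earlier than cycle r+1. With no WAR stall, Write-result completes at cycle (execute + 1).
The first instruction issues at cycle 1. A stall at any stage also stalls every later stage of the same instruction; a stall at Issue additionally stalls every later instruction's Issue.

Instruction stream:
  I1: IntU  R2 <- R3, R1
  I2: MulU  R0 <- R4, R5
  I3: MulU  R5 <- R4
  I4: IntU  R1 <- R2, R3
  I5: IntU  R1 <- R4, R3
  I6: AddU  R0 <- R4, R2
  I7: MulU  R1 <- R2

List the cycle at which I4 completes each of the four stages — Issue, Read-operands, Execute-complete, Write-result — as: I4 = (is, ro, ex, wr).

[1] I1 issues→IntU
[2] I1 reads, I2 issues→MulU
[3] I1 exec-done, I2 reads
[4] I1 writes R2
[6] I2 exec-done
[7] I2 writes R0
[8] I3 issues→MulU
[9] I3 reads, I4 issues→IntU
[10] I4 reads
[11] I4 exec-done
[12] I3 exec-done, I4 writes R1
[13] I3 writes R5, I5 issues→IntU
[14] I5 reads, I6 issues→AddU
[15] I5 exec-done, I6 reads
[16] I5 writes R1
[17] I6 exec-done, I7 issues→MulU
[18] I6 writes R0, I7 reads
[21] I7 exec-done
[22] I7 writes R1

I4 = (9, 10, 11, 12)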